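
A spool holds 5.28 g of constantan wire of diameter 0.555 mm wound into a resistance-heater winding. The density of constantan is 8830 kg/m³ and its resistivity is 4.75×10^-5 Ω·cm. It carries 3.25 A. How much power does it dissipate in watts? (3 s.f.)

51.3 W

ρ = 4.75×10^-5 Ω·cm = 4.75×10^-7 Ω·m
A = π(d/2)² = π(2.7750e-04 m)² = 2.4192e-07 m²
L = m/(density·A) = 0.00528/(8830×2.4192e-07) = 2.472 m
R = ρL/A = (4.75×10^-7)(2.472)/(2.4192e-07) = 4.853 Ω
P = I²R = (3.25)² × 4.853 = 51.3 W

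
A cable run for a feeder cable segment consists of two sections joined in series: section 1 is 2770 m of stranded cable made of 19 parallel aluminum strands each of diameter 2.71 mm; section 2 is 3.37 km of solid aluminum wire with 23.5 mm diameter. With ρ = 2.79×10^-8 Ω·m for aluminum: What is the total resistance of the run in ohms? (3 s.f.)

Section 1: A_strand = π(1.3550e-03)² = 5.768e-06 m²; R₁ = ρL/(N·A_s) = (2.79×10^-8)(2770)/(19×5.768e-06) = 0.7052 Ω
Section 2: A = π(d/2)² = π(1.1750e-02 m)² = 4.337e-04 m²
R₂ = (2.79×10^-8)(3370)/(4.337e-04) = 0.2168 Ω
R = R₁ + R₂ = 0.922 Ω

0.922 Ω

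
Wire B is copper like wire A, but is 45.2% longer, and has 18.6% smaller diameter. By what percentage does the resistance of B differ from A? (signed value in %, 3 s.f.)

R ∝ L/d², so R_B/R_A = (1 + 45.2/100) × (1 − 18.6/100)⁻²
= 1.452 × 1.509 = 2.191
(R_B − R_A)/R_A = 2.191 − 1 = 119%

119%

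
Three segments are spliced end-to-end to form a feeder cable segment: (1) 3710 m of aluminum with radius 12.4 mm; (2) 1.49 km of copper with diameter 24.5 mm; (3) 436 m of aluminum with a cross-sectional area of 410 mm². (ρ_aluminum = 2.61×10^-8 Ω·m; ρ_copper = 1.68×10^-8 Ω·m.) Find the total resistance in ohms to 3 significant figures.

0.281 Ω

Seg 1: A = πr² = π(1.2400e-02 m)² = 4.831e-04 m²
R_1 = (2.61×10^-8)(3710)/(4.831e-04) = 0.2005 Ω
Seg 2: A = π(d/2)² = π(1.2250e-02 m)² = 4.714e-04 m²
R_2 = (1.68×10^-8)(1490)/(4.714e-04) = 0.0531 Ω
Seg 3: A = 410 mm² = 4.100e-04 m²
R_3 = (2.61×10^-8)(436)/(4.100e-04) = 0.02776 Ω
R_total = R_1 + R_2 + R_3 = 0.281 Ω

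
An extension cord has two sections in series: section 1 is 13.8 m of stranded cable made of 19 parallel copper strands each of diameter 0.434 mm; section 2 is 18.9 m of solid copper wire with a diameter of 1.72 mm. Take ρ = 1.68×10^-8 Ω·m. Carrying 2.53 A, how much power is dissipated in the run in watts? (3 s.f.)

Section 1: A_strand = π(2.1700e-04)² = 1.479e-07 m²; R₁ = ρL/(N·A_s) = (1.68×10^-8)(13.8)/(19×1.479e-07) = 0.08248 Ω
Section 2: A = π(d/2)² = π(8.6000e-04 m)² = 2.324e-06 m²
R₂ = (1.68×10^-8)(18.9)/(2.324e-06) = 0.1367 Ω
R = R₁ + R₂ = 0.2191 Ω
P = I²R = (2.53)² × 0.2191 = 1.40 W

1.40 W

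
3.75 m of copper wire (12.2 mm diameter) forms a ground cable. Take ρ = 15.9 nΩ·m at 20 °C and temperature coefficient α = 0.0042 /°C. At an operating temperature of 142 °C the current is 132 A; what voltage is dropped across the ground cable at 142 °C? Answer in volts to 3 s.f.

0.102 V

ρ = 15.9 nΩ·m = 1.59×10^-8 Ω·m
A = π(d/2)² = π(6.1000e-03 m)² = 1.169e-04 m²
R₍20₎ = ρL/A = (1.59×10^-8)(3.75)/(1.169e-04) = 5.101×10^-4 Ω
R₍142₎ = R₍20₎(1 + αΔT) = 5.101×10^-4 × (1 + 0.0042×122) = 7.714×10^-4 Ω
V = IR = 132 × 7.714×10^-4 = 0.102 V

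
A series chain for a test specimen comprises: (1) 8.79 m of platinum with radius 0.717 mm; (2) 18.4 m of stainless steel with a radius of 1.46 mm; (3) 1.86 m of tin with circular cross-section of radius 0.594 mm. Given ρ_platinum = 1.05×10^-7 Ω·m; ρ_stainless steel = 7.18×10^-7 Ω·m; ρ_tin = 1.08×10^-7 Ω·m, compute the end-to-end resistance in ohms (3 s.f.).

Seg 1: A = πr² = π(7.1700e-04 m)² = 1.615e-06 m²
R_1 = (1.05×10^-7)(8.79)/(1.615e-06) = 0.5715 Ω
Seg 2: A = πr² = π(1.4600e-03 m)² = 6.697e-06 m²
R_2 = (7.18×10^-7)(18.4)/(6.697e-06) = 1.973 Ω
Seg 3: A = πr² = π(5.9400e-04 m)² = 1.108e-06 m²
R_3 = (1.08×10^-7)(1.86)/(1.108e-06) = 0.1812 Ω
R_total = R_1 + R_2 + R_3 = 2.73 Ω

2.73 Ω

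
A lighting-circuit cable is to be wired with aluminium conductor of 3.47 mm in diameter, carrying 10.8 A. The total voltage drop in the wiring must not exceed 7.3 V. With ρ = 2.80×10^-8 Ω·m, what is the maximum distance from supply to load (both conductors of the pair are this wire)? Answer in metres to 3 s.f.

114 m

A = π(d/2)² = π(1.7350e-03 m)² = 9.457e-06 m²
L_max = V_max·A/(2·ρI) = (7.3)(9.457e-06)/(2×2.80×10^-8×10.8) = 114 m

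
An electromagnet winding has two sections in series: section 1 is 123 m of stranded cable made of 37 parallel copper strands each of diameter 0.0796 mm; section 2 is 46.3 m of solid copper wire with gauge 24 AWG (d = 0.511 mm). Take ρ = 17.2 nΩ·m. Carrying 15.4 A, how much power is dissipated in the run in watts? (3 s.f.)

3650 W

ρ = 17.2 nΩ·m = 1.72×10^-8 Ω·m
Section 1: A_strand = π(3.9800e-05)² = 4.976e-09 m²; R₁ = ρL/(N·A_s) = (1.72×10^-8)(123)/(37×4.976e-09) = 11.49 Ω
Section 2: A = π(0.511/2 mm)² = π(2.5550e-04 m)² = 2.051e-07 m²
R₂ = (1.72×10^-8)(46.3)/(2.051e-07) = 3.883 Ω
R = R₁ + R₂ = 15.37 Ω
P = I²R = (15.4)² × 15.37 = 3650 W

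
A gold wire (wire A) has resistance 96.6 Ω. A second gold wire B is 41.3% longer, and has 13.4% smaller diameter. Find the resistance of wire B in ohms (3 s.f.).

182 Ω

R ∝ L/d², so R_B/R_A = (1 + 41.3/100) × (1 − 13.4/100)⁻²
= 1.413 × 1.333 = 1.884
R_B = 1.884 × 96.6 = 182 Ω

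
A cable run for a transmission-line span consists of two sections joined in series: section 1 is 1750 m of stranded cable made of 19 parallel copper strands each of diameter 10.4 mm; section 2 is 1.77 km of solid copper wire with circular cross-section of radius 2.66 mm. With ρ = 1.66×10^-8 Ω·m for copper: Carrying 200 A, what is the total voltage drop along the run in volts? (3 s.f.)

268 V

Section 1: A_strand = π(5.2000e-03)² = 8.495e-05 m²; R₁ = ρL/(N·A_s) = (1.66×10^-8)(1750)/(19×8.495e-05) = 0.018 Ω
Section 2: A = πr² = π(2.6600e-03 m)² = 2.223e-05 m²
R₂ = (1.66×10^-8)(1770)/(2.223e-05) = 1.322 Ω
R = R₁ + R₂ = 1.34 Ω
V = IR = 200 × 1.34 = 268 V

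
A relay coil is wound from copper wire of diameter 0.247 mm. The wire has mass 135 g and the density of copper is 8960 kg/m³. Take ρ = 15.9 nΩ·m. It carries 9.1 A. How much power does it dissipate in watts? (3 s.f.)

ρ = 15.9 nΩ·m = 1.59×10^-8 Ω·m
A = π(d/2)² = π(1.2350e-04 m)² = 4.7916e-08 m²
L = m/(density·A) = 0.135/(8960×4.7916e-08) = 314.4 m
R = ρL/A = (1.59×10^-8)(314.4)/(4.7916e-08) = 104.3 Ω
P = I²R = (9.1)² × 104.3 = 8640 W

8640 W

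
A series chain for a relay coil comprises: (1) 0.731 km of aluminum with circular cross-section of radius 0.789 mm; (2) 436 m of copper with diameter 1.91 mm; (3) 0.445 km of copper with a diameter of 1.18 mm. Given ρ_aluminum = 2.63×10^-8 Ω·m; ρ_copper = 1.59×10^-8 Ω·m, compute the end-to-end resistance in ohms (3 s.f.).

Seg 1: A = πr² = π(7.8900e-04 m)² = 1.956e-06 m²
R_1 = (2.63×10^-8)(731)/(1.956e-06) = 9.83 Ω
Seg 2: A = π(d/2)² = π(9.5500e-04 m)² = 2.865e-06 m²
R_2 = (1.59×10^-8)(436)/(2.865e-06) = 2.42 Ω
Seg 3: A = π(d/2)² = π(5.9000e-04 m)² = 1.094e-06 m²
R_3 = (1.59×10^-8)(445)/(1.094e-06) = 6.47 Ω
R_total = R_1 + R_2 + R_3 = 18.7 Ω

18.7 Ω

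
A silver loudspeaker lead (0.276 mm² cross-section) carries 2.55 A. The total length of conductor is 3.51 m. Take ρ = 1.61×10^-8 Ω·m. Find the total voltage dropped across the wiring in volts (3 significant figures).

A = 0.276 mm² = 2.760e-07 m²
R = ρL/A = (1.61×10^-8)(3.51)/(2.760e-07) = 0.2047 Ω
V = IR = 2.55 × 0.2047 = 0.522 V

0.522 V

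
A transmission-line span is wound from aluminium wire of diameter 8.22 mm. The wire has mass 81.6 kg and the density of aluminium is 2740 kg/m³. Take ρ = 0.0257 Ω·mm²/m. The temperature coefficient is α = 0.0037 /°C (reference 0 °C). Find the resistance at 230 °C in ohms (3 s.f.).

ρ = 0.0257 Ω·mm²/m = 2.57×10^-8 Ω·m
A = π(d/2)² = π(4.1100e-03 m)² = 5.3068e-05 m²
L = m/(density·A) = 81.6/(2740×5.3068e-05) = 561.2 m
R = ρL/A = (2.57×10^-8)(561.2)/(5.3068e-05) = 0.2718 Ω
R(230 °C) = 0.2718 × (1 + 0.0037×230) = 0.503 Ω

0.503 Ω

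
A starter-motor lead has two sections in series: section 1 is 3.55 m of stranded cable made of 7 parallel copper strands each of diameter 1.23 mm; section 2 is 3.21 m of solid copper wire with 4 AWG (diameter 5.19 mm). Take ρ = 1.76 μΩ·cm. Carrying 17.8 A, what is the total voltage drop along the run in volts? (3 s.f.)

0.181 V

ρ = 1.76 μΩ·cm = 1.76×10^-8 Ω·m
Section 1: A_strand = π(6.1500e-04)² = 1.188e-06 m²; R₁ = ρL/(N·A_s) = (1.76×10^-8)(3.55)/(7×1.188e-06) = 0.007512 Ω
Section 2: A = π(5.19/2 mm)² = π(2.5950e-03 m)² = 2.116e-05 m²
R₂ = (1.76×10^-8)(3.21)/(2.116e-05) = 0.002671 Ω
R = R₁ + R₂ = 0.01018 Ω
V = IR = 17.8 × 0.01018 = 0.181 V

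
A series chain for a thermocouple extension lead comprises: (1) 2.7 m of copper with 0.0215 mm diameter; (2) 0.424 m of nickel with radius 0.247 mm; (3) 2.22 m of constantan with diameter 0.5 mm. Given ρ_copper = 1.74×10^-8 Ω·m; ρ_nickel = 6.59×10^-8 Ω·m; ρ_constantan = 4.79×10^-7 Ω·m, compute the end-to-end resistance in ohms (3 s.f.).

135 Ω

Seg 1: A = π(d/2)² = π(1.0750e-05 m)² = 3.631e-10 m²
R_1 = (1.74×10^-8)(2.7)/(3.631e-10) = 129.4 Ω
Seg 2: A = πr² = π(2.4700e-04 m)² = 1.917e-07 m²
R_2 = (6.59×10^-8)(0.424)/(1.917e-07) = 0.1458 Ω
Seg 3: A = π(d/2)² = π(2.5000e-04 m)² = 1.963e-07 m²
R_3 = (4.79×10^-7)(2.22)/(1.963e-07) = 5.416 Ω
R_total = R_1 + R_2 + R_3 = 135 Ω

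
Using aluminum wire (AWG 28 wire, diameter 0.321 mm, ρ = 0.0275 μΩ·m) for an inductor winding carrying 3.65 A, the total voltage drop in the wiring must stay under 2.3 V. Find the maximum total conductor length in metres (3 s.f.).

1.85 m

ρ = 0.0275 μΩ·m = 2.75×10^-8 Ω·m
A = π(0.321/2 mm)² = π(1.6050e-04 m)² = 8.093e-08 m²
L_max = V_max·A/(1·ρI) = (2.3)(8.093e-08)/(2.75×10^-8×3.65) = 1.85 m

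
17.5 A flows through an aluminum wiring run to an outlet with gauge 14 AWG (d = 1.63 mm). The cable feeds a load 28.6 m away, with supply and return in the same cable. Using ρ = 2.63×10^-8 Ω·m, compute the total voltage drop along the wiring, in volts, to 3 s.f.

12.6 V

A = π(1.63/2 mm)² = π(8.1500e-04 m)² = 2.087e-06 m²
Total conductor length (both ways) L = 2 × 28.6 = 57.2 m
R = ρL/A = (2.63×10^-8)(57.2)/(2.087e-06) = 0.7209 Ω
V = IR = 17.5 × 0.7209 = 12.6 V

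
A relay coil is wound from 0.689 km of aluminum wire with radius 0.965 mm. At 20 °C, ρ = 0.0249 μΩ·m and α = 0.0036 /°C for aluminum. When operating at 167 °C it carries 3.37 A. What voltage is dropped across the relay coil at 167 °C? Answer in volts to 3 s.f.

ρ = 0.0249 μΩ·m = 2.49×10^-8 Ω·m
A = πr² = π(9.6500e-04 m)² = 2.926e-06 m²
R₍20₎ = ρL/A = (2.49×10^-8)(689)/(2.926e-06) = 5.864 Ω
R₍167₎ = R₍20₎(1 + αΔT) = 5.864 × (1 + 0.0036×147) = 8.968 Ω
V = IR = 3.37 × 8.968 = 30.2 V

30.2 V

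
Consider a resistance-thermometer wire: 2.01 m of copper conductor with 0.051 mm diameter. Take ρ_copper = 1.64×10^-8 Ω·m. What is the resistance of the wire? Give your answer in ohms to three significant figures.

A = π(d/2)² = π(2.5500e-05 m)² = 2.043e-09 m²
R = ρL/A = (1.64×10^-8)(2.01 m)/(2.043e-09 m²) = 16.1 Ω

16.1 Ω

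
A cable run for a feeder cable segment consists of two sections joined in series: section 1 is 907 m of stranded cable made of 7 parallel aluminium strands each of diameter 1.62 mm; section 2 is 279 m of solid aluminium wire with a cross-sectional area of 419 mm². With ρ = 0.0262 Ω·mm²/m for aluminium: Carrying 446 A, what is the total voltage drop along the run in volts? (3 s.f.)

742 V

ρ = 0.0262 Ω·mm²/m = 2.62×10^-8 Ω·m
Section 1: A_strand = π(8.1000e-04)² = 2.061e-06 m²; R₁ = ρL/(N·A_s) = (2.62×10^-8)(907)/(7×2.061e-06) = 1.647 Ω
Section 2: A = 419 mm² = 4.190e-04 m²
R₂ = (2.62×10^-8)(279)/(4.190e-04) = 0.01745 Ω
R = R₁ + R₂ = 1.664 Ω
V = IR = 446 × 1.664 = 742 V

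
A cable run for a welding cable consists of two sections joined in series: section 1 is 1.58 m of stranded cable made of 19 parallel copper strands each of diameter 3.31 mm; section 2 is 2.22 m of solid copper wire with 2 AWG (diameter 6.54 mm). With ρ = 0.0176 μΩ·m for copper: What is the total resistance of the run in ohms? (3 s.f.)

ρ = 0.0176 μΩ·m = 1.76×10^-8 Ω·m
Section 1: A_strand = π(1.6550e-03)² = 8.605e-06 m²; R₁ = ρL/(N·A_s) = (1.76×10^-8)(1.58)/(19×8.605e-06) = 1.701×10^-4 Ω
Section 2: A = π(6.54/2 mm)² = π(3.2700e-03 m)² = 3.359e-05 m²
R₂ = (1.76×10^-8)(2.22)/(3.359e-05) = 0.001163 Ω
R = R₁ + R₂ = 0.00133 Ω

0.00133 Ω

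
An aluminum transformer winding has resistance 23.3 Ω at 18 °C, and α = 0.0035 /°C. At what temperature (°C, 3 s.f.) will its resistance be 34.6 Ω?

157 °C

R = R₀(1 + α(T − T₀)) ⇒ T = T₀ + (R/R₀ − 1)/α
T = 18 + (34.6/23.3 − 1)/0.0035 = 18 + (0.485)/0.0035 = 157 °C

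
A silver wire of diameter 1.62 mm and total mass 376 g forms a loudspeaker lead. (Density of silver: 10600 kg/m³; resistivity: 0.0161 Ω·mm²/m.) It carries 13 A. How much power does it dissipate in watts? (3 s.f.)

ρ = 0.0161 Ω·mm²/m = 1.61×10^-8 Ω·m
A = π(d/2)² = π(8.1000e-04 m)² = 2.0612e-06 m²
L = m/(density·A) = 0.376/(10600×2.0612e-06) = 17.21 m
R = ρL/A = (1.61×10^-8)(17.21)/(2.0612e-06) = 0.1344 Ω
P = I²R = (13)² × 0.1344 = 22.7 W

22.7 W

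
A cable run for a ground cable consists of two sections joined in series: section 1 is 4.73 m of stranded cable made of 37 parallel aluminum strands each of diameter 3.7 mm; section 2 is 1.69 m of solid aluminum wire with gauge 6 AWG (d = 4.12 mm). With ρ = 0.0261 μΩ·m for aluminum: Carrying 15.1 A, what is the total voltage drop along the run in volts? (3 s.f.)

0.0546 V

ρ = 0.0261 μΩ·m = 2.61×10^-8 Ω·m
Section 1: A_strand = π(1.8500e-03)² = 1.075e-05 m²; R₁ = ρL/(N·A_s) = (2.61×10^-8)(4.73)/(37×1.075e-05) = 3.103×10^-4 Ω
Section 2: A = π(4.12/2 mm)² = π(2.0600e-03 m)² = 1.333e-05 m²
R₂ = (2.61×10^-8)(1.69)/(1.333e-05) = 0.003309 Ω
R = R₁ + R₂ = 0.003619 Ω
V = IR = 15.1 × 0.003619 = 0.0546 V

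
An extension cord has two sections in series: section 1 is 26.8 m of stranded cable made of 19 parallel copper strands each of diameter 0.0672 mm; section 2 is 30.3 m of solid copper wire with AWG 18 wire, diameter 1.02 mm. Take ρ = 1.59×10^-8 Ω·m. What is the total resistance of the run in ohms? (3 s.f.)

6.91 Ω

Section 1: A_strand = π(3.3600e-05)² = 3.547e-09 m²; R₁ = ρL/(N·A_s) = (1.59×10^-8)(26.8)/(19×3.547e-09) = 6.323 Ω
Section 2: A = π(1.02/2 mm)² = π(5.1000e-04 m)² = 8.171e-07 m²
R₂ = (1.59×10^-8)(30.3)/(8.171e-07) = 0.5896 Ω
R = R₁ + R₂ = 6.91 Ω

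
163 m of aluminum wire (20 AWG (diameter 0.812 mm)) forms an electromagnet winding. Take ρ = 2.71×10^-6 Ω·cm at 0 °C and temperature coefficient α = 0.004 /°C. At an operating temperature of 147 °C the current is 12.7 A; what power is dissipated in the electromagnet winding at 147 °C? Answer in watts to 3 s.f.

ρ = 2.71×10^-6 Ω·cm = 2.71×10^-8 Ω·m
A = π(0.812/2 mm)² = π(4.0600e-04 m)² = 5.178e-07 m²
R₍0₎ = ρL/A = (2.71×10^-8)(163)/(5.178e-07) = 8.53 Ω
R₍147₎ = R₍0₎(1 + αΔT) = 8.53 × (1 + 0.004×147) = 13.55 Ω
P = I²R = (12.7)² × 13.55 = 2180 W

2180 W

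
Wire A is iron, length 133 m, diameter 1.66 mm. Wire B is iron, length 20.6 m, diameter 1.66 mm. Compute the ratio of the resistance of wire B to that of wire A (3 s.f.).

0.155

R ∝ ρL/d², so R_B/R_A = (L_B/L_A)
= (20.6/133) = 0.155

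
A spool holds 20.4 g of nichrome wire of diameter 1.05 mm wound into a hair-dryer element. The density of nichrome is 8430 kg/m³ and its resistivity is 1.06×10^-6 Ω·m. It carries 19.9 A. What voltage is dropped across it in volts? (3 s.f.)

A = π(d/2)² = π(5.2500e-04 m)² = 8.6590e-07 m²
L = m/(density·A) = 0.0204/(8430×8.6590e-07) = 2.795 m
R = ρL/A = (1.06×10^-6)(2.795)/(8.6590e-07) = 3.421 Ω
V = IR = 19.9 × 3.421 = 68.1 V

68.1 V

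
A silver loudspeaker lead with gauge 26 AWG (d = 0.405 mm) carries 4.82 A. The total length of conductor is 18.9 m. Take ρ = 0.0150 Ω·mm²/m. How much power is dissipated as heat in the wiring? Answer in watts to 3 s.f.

51.1 W

ρ = 0.0150 Ω·mm²/m = 1.50×10^-8 Ω·m
A = π(0.405/2 mm)² = π(2.0250e-04 m)² = 1.288e-07 m²
R = ρL/A = (1.50×10^-8)(18.9)/(1.288e-07) = 2.201 Ω
P = I²R = (4.82)² × 2.201 = 51.1 W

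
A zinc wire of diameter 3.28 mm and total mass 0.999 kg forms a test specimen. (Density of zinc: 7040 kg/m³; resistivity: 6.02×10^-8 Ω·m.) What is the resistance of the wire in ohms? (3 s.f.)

0.120 Ω

A = π(d/2)² = π(1.6400e-03 m)² = 8.4496e-06 m²
L = m/(density·A) = 0.999/(7040×8.4496e-06) = 16.79 m
R = ρL/A = (6.02×10^-8)(16.79)/(8.4496e-06) = 0.120 Ω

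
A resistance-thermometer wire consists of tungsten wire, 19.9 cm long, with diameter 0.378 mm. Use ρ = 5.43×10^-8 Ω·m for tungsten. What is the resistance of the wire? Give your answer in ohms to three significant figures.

0.0963 Ω

A = π(d/2)² = π(1.8900e-04 m)² = 1.122e-07 m²
R = ρL/A = (5.43×10^-8)(0.199 m)/(1.122e-07 m²) = 0.0963 Ω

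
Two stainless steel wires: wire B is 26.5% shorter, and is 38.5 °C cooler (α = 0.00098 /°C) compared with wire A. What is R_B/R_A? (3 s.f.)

0.707

R ∝ ρL/d² with ρ ∝ (1+αΔT), so R_B/R_A = (1 − 26.5/100) × (1 − 0.00098×38.5)
= 0.735 × 0.9623 = 0.707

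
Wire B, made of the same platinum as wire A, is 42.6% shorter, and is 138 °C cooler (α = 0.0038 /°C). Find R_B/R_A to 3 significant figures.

R ∝ ρL/d² with ρ ∝ (1+αΔT), so R_B/R_A = (1 − 42.6/100) × (1 − 0.0038×138)
= 0.574 × 0.4756 = 0.273

0.273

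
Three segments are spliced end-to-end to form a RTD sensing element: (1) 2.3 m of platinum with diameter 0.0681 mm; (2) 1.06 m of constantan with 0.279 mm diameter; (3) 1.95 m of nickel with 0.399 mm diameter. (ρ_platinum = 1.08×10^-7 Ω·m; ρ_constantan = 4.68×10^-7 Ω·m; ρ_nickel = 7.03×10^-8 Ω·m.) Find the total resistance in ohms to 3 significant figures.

77.4 Ω

Seg 1: A = π(d/2)² = π(3.4050e-05 m)² = 3.642e-09 m²
R_1 = (1.08×10^-7)(2.3)/(3.642e-09) = 68.2 Ω
Seg 2: A = π(d/2)² = π(1.3950e-04 m)² = 6.114e-08 m²
R_2 = (4.68×10^-7)(1.06)/(6.114e-08) = 8.114 Ω
Seg 3: A = π(d/2)² = π(1.9950e-04 m)² = 1.250e-07 m²
R_3 = (7.03×10^-8)(1.95)/(1.250e-07) = 1.096 Ω
R_total = R_1 + R_2 + R_3 = 77.4 Ω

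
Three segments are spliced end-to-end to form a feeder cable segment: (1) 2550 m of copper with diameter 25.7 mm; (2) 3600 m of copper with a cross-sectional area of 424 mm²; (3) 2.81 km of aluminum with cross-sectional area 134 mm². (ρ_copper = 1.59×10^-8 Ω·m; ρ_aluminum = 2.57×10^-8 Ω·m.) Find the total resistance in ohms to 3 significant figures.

Seg 1: A = π(d/2)² = π(1.2850e-02 m)² = 5.187e-04 m²
R_1 = (1.59×10^-8)(2550)/(5.187e-04) = 0.07816 Ω
Seg 2: A = 424 mm² = 4.240e-04 m²
R_2 = (1.59×10^-8)(3600)/(4.240e-04) = 0.135 Ω
Seg 3: A = 134 mm² = 1.340e-04 m²
R_3 = (2.57×10^-8)(2810)/(1.340e-04) = 0.5389 Ω
R_total = R_1 + R_2 + R_3 = 0.752 Ω

0.752 Ω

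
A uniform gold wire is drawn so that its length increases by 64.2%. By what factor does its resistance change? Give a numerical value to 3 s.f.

k = 1 + 64.2/100 = 1.642; volume constant ⇒ A' = A/k, so R' = k²R.
Factor = 2.70

2.70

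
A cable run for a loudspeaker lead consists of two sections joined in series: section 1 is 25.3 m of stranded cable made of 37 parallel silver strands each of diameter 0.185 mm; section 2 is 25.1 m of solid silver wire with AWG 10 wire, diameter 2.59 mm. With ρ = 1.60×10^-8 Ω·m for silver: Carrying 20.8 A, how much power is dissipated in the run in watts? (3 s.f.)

209 W

Section 1: A_strand = π(9.2500e-05)² = 2.688e-08 m²; R₁ = ρL/(N·A_s) = (1.60×10^-8)(25.3)/(37×2.688e-08) = 0.407 Ω
Section 2: A = π(2.59/2 mm)² = π(1.2950e-03 m)² = 5.269e-06 m²
R₂ = (1.60×10^-8)(25.1)/(5.269e-06) = 0.07623 Ω
R = R₁ + R₂ = 0.4832 Ω
P = I²R = (20.8)² × 0.4832 = 209 W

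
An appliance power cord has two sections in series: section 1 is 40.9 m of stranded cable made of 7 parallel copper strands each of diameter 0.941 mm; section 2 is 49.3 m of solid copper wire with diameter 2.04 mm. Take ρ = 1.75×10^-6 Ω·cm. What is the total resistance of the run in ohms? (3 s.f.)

0.411 Ω

ρ = 1.75×10^-6 Ω·cm = 1.75×10^-8 Ω·m
Section 1: A_strand = π(4.7050e-04)² = 6.955e-07 m²; R₁ = ρL/(N·A_s) = (1.75×10^-8)(40.9)/(7×6.955e-07) = 0.147 Ω
Section 2: A = π(d/2)² = π(1.0200e-03 m)² = 3.269e-06 m²
R₂ = (1.75×10^-8)(49.3)/(3.269e-06) = 0.264 Ω
R = R₁ + R₂ = 0.411 Ω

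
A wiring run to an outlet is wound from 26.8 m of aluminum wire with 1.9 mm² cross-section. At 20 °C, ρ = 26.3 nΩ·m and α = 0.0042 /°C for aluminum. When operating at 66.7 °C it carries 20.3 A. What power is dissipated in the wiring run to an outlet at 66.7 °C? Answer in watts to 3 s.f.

183 W

ρ = 26.3 nΩ·m = 2.63×10^-8 Ω·m
A = 1.9 mm² = 1.900e-06 m²
R₍20₎ = ρL/A = (2.63×10^-8)(26.8)/(1.900e-06) = 0.371 Ω
R₍66.7₎ = R₍20₎(1 + αΔT) = 0.371 × (1 + 0.0042×46.7) = 0.4437 Ω
P = I²R = (20.3)² × 0.4437 = 183 W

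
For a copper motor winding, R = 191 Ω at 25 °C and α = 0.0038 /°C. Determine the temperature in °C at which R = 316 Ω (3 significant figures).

197 °C

R = R₀(1 + α(T − T₀)) ⇒ T = T₀ + (R/R₀ − 1)/α
T = 25 + (316/191 − 1)/0.0038 = 25 + (0.6545)/0.0038 = 197 °C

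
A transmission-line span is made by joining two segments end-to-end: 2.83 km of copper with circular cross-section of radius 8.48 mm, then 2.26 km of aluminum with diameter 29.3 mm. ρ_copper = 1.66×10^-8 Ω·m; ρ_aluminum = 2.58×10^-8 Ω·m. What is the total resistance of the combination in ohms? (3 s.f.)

Segment 1: A = πr² = π(8.4800e-03 m)² = 2.259e-04 m²
R₁ = ρL/A = (1.66×10^-8)(2830)/(2.259e-04) = 0.2079 Ω
Segment 2: A = π(d/2)² = π(1.4650e-02 m)² = 6.743e-04 m²
R₂ = (2.58×10^-8)(2260)/(6.743e-04) = 0.08648 Ω
R = R₁ + R₂ = 0.294 Ω

0.294 Ω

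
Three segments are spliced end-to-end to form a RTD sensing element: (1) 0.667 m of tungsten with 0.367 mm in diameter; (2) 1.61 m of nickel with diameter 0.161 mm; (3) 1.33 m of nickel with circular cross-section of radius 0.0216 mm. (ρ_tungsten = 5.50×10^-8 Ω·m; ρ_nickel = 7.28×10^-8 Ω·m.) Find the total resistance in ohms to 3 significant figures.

Seg 1: A = π(d/2)² = π(1.8350e-04 m)² = 1.058e-07 m²
R_1 = (5.50×10^-8)(0.667)/(1.058e-07) = 0.3468 Ω
Seg 2: A = π(d/2)² = π(8.0500e-05 m)² = 2.036e-08 m²
R_2 = (7.28×10^-8)(1.61)/(2.036e-08) = 5.757 Ω
Seg 3: A = πr² = π(2.1600e-05 m)² = 1.466e-09 m²
R_3 = (7.28×10^-8)(1.33)/(1.466e-09) = 66.06 Ω
R_total = R_1 + R_2 + R_3 = 72.2 Ω

72.2 Ω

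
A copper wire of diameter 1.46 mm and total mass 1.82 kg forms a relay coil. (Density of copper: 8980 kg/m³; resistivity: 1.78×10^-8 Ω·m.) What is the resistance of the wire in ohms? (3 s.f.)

1.29 Ω

A = π(d/2)² = π(7.3000e-04 m)² = 1.6742e-06 m²
L = m/(density·A) = 1.82/(8980×1.6742e-06) = 121.1 m
R = ρL/A = (1.78×10^-8)(121.1)/(1.6742e-06) = 1.29 Ω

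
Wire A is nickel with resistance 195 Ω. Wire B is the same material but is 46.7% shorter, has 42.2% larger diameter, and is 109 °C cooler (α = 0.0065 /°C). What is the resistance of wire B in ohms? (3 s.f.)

R ∝ ρL/d² with ρ ∝ (1+αΔT), so R_B/R_A = (1 − 46.7/100) × (1 + 42.2/100)⁻² × (1 − 0.0065×109)
= 0.533 × 0.4945 × 0.2915 = 0.07684
R_B = 0.07684 × 195 = 15.0 Ω

15.0 Ω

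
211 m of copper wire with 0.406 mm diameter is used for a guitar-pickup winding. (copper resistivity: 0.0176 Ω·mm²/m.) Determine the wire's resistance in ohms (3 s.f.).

ρ = 0.0176 Ω·mm²/m = 1.76×10^-8 Ω·m
A = π(d/2)² = π(2.0300e-04 m)² = 1.295e-07 m²
R = ρL/A = (1.76×10^-8)(211 m)/(1.295e-07 m²) = 28.7 Ω

28.7 Ω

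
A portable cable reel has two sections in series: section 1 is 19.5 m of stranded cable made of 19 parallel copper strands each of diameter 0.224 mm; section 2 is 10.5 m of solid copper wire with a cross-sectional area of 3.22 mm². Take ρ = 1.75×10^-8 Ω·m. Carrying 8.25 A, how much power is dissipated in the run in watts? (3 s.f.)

Section 1: A_strand = π(1.1200e-04)² = 3.941e-08 m²; R₁ = ρL/(N·A_s) = (1.75×10^-8)(19.5)/(19×3.941e-08) = 0.4558 Ω
Section 2: A = 3.22 mm² = 3.220e-06 m²
R₂ = (1.75×10^-8)(10.5)/(3.220e-06) = 0.05707 Ω
R = R₁ + R₂ = 0.5128 Ω
P = I²R = (8.25)² × 0.5128 = 34.9 W

34.9 W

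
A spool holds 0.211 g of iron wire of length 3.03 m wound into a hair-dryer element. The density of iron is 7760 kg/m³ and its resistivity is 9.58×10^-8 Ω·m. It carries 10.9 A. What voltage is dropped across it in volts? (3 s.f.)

A = m/(density·L) = 2.110×10^-4/(7760×3.03) = 8.9738e-09 m²
R = ρL/A = (9.58×10^-8)(3.03)/(8.9738e-09) = 32.35 Ω
V = IR = 10.9 × 32.35 = 353 V

353 V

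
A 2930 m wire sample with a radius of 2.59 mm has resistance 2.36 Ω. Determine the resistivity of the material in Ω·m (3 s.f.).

1.70×10^-8 Ω·m

A = πr² = π(2.5900e-03 m)² = 2.107e-05 m²
ρ = RA/L = (2.36)(2.107e-05)/(2930) = 1.70×10^-8 Ω·m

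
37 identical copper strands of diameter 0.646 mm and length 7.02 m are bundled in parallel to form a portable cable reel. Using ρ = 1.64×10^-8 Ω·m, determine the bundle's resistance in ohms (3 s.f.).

A_strand = π(3.2300e-04 m)² = 3.278e-07 m²
R_strand = ρL/A = (1.64×10^-8)(7.02)/(3.278e-07) = 0.3513 Ω
R_total = R_strand/N = 0.3513/37 = 0.00949 Ω

0.00949 Ω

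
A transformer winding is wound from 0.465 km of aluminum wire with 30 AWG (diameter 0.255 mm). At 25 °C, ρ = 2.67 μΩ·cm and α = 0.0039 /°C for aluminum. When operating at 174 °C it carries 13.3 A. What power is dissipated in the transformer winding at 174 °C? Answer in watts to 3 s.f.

68000 W

ρ = 2.67 μΩ·cm = 2.67×10^-8 Ω·m
A = π(0.255/2 mm)² = π(1.2750e-04 m)² = 5.107e-08 m²
R₍25₎ = ρL/A = (2.67×10^-8)(465)/(5.107e-08) = 243.1 Ω
R₍174₎ = R₍25₎(1 + αΔT) = 243.1 × (1 + 0.0039×149) = 384.4 Ω
P = I²R = (13.3)² × 384.4 = 68000 W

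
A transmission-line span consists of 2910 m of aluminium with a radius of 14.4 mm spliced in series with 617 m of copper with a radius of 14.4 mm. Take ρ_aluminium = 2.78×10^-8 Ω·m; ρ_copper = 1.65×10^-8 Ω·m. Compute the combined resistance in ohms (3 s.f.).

0.140 Ω

Segment 1: A = πr² = π(1.4400e-02 m)² = 6.514e-04 m²
R₁ = ρL/A = (2.78×10^-8)(2910)/(6.514e-04) = 0.1242 Ω
R₂ = (1.65×10^-8)(617)/(6.514e-04) = 0.01563 Ω
R = R₁ + R₂ = 0.140 Ω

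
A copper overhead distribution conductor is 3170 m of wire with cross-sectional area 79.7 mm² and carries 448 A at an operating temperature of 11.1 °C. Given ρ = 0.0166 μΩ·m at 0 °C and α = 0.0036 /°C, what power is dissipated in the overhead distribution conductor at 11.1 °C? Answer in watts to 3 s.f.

1.38×10^5 W

ρ = 0.0166 μΩ·m = 1.66×10^-8 Ω·m
A = 79.7 mm² = 7.970e-05 m²
R₍0₎ = ρL/A = (1.66×10^-8)(3170)/(7.970e-05) = 0.6603 Ω
R₍11.1₎ = R₍0₎(1 + αΔT) = 0.6603 × (1 + 0.0036×11.1) = 0.6866 Ω
P = I²R = (448)² × 0.6866 = 1.38×10^5 W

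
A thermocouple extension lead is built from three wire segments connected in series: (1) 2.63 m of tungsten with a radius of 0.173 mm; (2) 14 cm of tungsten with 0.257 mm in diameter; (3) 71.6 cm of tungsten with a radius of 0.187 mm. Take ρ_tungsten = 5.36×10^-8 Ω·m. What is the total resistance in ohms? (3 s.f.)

1.99 Ω

Seg 1: A = πr² = π(1.7300e-04 m)² = 9.402e-08 m²
R_1 = (5.36×10^-8)(2.63)/(9.402e-08) = 1.499 Ω
Seg 2: A = π(d/2)² = π(1.2850e-04 m)² = 5.187e-08 m²
R_2 = (5.36×10^-8)(0.14)/(5.187e-08) = 0.1447 Ω
Seg 3: A = πr² = π(1.8700e-04 m)² = 1.099e-07 m²
R_3 = (5.36×10^-8)(0.716)/(1.099e-07) = 0.3493 Ω
R_total = R_1 + R_2 + R_3 = 1.99 Ω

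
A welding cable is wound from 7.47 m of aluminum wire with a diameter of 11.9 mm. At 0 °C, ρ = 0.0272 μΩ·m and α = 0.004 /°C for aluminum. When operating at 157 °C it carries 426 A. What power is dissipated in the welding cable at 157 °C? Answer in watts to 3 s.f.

540 W

ρ = 0.0272 μΩ·m = 2.72×10^-8 Ω·m
A = π(d/2)² = π(5.9500e-03 m)² = 1.112e-04 m²
R₍0₎ = ρL/A = (2.72×10^-8)(7.47)/(1.112e-04) = 0.001827 Ω
R₍157₎ = R₍0₎(1 + αΔT) = 0.001827 × (1 + 0.004×157) = 0.002974 Ω
P = I²R = (426)² × 0.002974 = 540 W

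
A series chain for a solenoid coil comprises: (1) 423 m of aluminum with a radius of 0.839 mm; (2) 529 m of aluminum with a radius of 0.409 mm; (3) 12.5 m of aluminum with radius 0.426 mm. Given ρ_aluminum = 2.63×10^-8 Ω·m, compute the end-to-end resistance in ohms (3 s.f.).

Seg 1: A = πr² = π(8.3900e-04 m)² = 2.211e-06 m²
R_1 = (2.63×10^-8)(423)/(2.211e-06) = 5.031 Ω
Seg 2: A = πr² = π(4.0900e-04 m)² = 5.255e-07 m²
R_2 = (2.63×10^-8)(529)/(5.255e-07) = 26.47 Ω
Seg 3: A = πr² = π(4.2600e-04 m)² = 5.701e-07 m²
R_3 = (2.63×10^-8)(12.5)/(5.701e-07) = 0.5766 Ω
R_total = R_1 + R_2 + R_3 = 32.1 Ω

32.1 Ω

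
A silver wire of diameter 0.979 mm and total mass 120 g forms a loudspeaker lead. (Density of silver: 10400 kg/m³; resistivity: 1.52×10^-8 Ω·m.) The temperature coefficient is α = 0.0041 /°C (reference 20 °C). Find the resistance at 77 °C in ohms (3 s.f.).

A = π(d/2)² = π(4.8950e-04 m)² = 7.5276e-07 m²
L = m/(density·A) = 0.12/(10400×7.5276e-07) = 15.33 m
R = ρL/A = (1.52×10^-8)(15.33)/(7.5276e-07) = 0.3095 Ω
R(77 °C) = 0.3095 × (1 + 0.0041×57) = 0.382 Ω

0.382 Ω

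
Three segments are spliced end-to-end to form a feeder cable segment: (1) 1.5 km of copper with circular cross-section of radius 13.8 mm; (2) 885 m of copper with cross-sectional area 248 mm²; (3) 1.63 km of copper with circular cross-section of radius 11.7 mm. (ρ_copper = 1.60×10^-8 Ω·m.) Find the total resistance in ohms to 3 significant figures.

0.158 Ω

Seg 1: A = πr² = π(1.3800e-02 m)² = 5.983e-04 m²
R_1 = (1.60×10^-8)(1500)/(5.983e-04) = 0.04011 Ω
Seg 2: A = 248 mm² = 2.480e-04 m²
R_2 = (1.60×10^-8)(885)/(2.480e-04) = 0.0571 Ω
Seg 3: A = πr² = π(1.1700e-02 m)² = 4.301e-04 m²
R_3 = (1.60×10^-8)(1630)/(4.301e-04) = 0.06064 Ω
R_total = R_1 + R_2 + R_3 = 0.158 Ω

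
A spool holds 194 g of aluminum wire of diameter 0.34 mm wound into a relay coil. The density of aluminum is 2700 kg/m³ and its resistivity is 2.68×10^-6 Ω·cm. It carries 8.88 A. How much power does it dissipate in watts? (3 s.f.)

ρ = 2.68×10^-6 Ω·cm = 2.68×10^-8 Ω·m
A = π(d/2)² = π(1.7000e-04 m)² = 9.0792e-08 m²
L = m/(density·A) = 0.194/(2700×9.0792e-08) = 791.4 m
R = ρL/A = (2.68×10^-8)(791.4)/(9.0792e-08) = 233.6 Ω
P = I²R = (8.88)² × 233.6 = 18400 W

18400 W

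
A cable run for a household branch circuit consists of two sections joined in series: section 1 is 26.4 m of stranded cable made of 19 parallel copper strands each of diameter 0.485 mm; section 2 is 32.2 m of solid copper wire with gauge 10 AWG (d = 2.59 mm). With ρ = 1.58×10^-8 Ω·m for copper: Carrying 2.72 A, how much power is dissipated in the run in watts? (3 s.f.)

Section 1: A_strand = π(2.4250e-04)² = 1.847e-07 m²; R₁ = ρL/(N·A_s) = (1.58×10^-8)(26.4)/(19×1.847e-07) = 0.1188 Ω
Section 2: A = π(2.59/2 mm)² = π(1.2950e-03 m)² = 5.269e-06 m²
R₂ = (1.58×10^-8)(32.2)/(5.269e-06) = 0.09657 Ω
R = R₁ + R₂ = 0.2154 Ω
P = I²R = (2.72)² × 0.2154 = 1.59 W

1.59 W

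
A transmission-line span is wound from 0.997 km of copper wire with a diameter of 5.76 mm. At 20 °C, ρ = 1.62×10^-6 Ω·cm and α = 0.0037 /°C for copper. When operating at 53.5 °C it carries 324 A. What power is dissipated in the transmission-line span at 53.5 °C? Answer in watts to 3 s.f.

ρ = 1.62×10^-6 Ω·cm = 1.62×10^-8 Ω·m
A = π(d/2)² = π(2.8800e-03 m)² = 2.606e-05 m²
R₍20₎ = ρL/A = (1.62×10^-8)(997)/(2.606e-05) = 0.6198 Ω
R₍53.5₎ = R₍20₎(1 + αΔT) = 0.6198 × (1 + 0.0037×33.5) = 0.6967 Ω
P = I²R = (324)² × 0.6967 = 73100 W

73100 W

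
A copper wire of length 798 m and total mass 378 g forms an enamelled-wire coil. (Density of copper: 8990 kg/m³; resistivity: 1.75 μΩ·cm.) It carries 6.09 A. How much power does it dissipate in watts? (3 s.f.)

ρ = 1.75 μΩ·cm = 1.75×10^-8 Ω·m
A = m/(density·L) = 0.378/(8990×798) = 5.2690e-08 m²
R = ρL/A = (1.75×10^-8)(798)/(5.2690e-08) = 265 Ω
P = I²R = (6.09)² × 265 = 9830 W

9830 W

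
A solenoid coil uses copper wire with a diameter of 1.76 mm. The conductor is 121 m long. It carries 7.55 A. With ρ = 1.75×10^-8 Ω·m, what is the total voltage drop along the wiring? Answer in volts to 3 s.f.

A = π(d/2)² = π(8.8000e-04 m)² = 2.433e-06 m²
R = ρL/A = (1.75×10^-8)(121)/(2.433e-06) = 0.8704 Ω
V = IR = 7.55 × 0.8704 = 6.57 V

6.57 V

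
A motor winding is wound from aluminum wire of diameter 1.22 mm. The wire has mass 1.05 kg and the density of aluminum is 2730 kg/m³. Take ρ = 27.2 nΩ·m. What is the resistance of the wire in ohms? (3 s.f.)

7.66 Ω

ρ = 27.2 nΩ·m = 2.72×10^-8 Ω·m
A = π(d/2)² = π(6.1000e-04 m)² = 1.1690e-06 m²
L = m/(density·A) = 1.05/(2730×1.1690e-06) = 329 m
R = ρL/A = (2.72×10^-8)(329)/(1.1690e-06) = 7.66 Ω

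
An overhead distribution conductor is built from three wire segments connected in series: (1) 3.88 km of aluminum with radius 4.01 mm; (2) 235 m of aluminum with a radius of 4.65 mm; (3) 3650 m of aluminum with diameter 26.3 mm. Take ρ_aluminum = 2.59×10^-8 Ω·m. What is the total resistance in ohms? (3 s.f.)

Seg 1: A = πr² = π(4.0100e-03 m)² = 5.052e-05 m²
R_1 = (2.59×10^-8)(3880)/(5.052e-05) = 1.989 Ω
Seg 2: A = πr² = π(4.6500e-03 m)² = 6.793e-05 m²
R_2 = (2.59×10^-8)(235)/(6.793e-05) = 0.0896 Ω
Seg 3: A = π(d/2)² = π(1.3150e-02 m)² = 5.433e-04 m²
R_3 = (2.59×10^-8)(3650)/(5.433e-04) = 0.174 Ω
R_total = R_1 + R_2 + R_3 = 2.25 Ω

2.25 Ω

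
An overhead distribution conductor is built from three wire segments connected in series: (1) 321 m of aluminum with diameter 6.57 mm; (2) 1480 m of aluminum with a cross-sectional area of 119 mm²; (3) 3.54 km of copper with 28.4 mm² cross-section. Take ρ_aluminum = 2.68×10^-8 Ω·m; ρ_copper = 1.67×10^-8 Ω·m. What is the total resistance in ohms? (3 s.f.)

2.67 Ω

Seg 1: A = π(d/2)² = π(3.2850e-03 m)² = 3.390e-05 m²
R_1 = (2.68×10^-8)(321)/(3.390e-05) = 0.2538 Ω
Seg 2: A = 119 mm² = 1.190e-04 m²
R_2 = (2.68×10^-8)(1480)/(1.190e-04) = 0.3333 Ω
Seg 3: A = 28.4 mm² = 2.840e-05 m²
R_3 = (1.67×10^-8)(3540)/(2.840e-05) = 2.082 Ω
R_total = R_1 + R_2 + R_3 = 2.67 Ω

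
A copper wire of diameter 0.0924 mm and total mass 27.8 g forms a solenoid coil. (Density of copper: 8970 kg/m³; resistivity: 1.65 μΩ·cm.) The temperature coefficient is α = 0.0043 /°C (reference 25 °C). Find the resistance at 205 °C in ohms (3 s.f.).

ρ = 1.65 μΩ·cm = 1.65×10^-8 Ω·m
A = π(d/2)² = π(4.6200e-05 m)² = 6.7055e-09 m²
L = m/(density·A) = 0.0278/(8970×6.7055e-09) = 462.2 m
R = ρL/A = (1.65×10^-8)(462.2)/(6.7055e-09) = 1137 Ω
R(205 °C) = 1137 × (1 + 0.0043×180) = 2020 Ω

2020 Ω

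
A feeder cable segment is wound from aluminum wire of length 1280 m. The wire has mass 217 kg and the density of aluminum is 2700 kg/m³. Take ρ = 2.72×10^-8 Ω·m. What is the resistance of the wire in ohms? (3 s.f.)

0.554 Ω

A = m/(density·L) = 217/(2700×1280) = 6.2789e-05 m²
R = ρL/A = (2.72×10^-8)(1280)/(6.2789e-05) = 0.554 Ω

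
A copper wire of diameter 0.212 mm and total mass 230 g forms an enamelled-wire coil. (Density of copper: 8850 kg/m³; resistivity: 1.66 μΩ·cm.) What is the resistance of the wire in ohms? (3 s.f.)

346 Ω

ρ = 1.66 μΩ·cm = 1.66×10^-8 Ω·m
A = π(d/2)² = π(1.0600e-04 m)² = 3.5299e-08 m²
L = m/(density·A) = 0.23/(8850×3.5299e-08) = 736.2 m
R = ρL/A = (1.66×10^-8)(736.2)/(3.5299e-08) = 346 Ω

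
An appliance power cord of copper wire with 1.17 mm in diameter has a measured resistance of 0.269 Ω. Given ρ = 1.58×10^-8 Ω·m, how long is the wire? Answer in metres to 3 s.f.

A = π(d/2)² = π(5.8500e-04 m)² = 1.075e-06 m²
L = RA/ρ = (0.269)(1.075e-06)/(1.58×10^-8) = 18.3 m

18.3 m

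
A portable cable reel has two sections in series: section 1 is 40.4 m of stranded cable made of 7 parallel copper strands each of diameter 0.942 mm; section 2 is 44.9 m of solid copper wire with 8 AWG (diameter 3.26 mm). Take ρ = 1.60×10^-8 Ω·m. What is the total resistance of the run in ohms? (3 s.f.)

Section 1: A_strand = π(4.7100e-04)² = 6.969e-07 m²; R₁ = ρL/(N·A_s) = (1.60×10^-8)(40.4)/(7×6.969e-07) = 0.1325 Ω
Section 2: A = π(3.26/2 mm)² = π(1.6300e-03 m)² = 8.347e-06 m²
R₂ = (1.60×10^-8)(44.9)/(8.347e-06) = 0.08607 Ω
R = R₁ + R₂ = 0.219 Ω

0.219 Ω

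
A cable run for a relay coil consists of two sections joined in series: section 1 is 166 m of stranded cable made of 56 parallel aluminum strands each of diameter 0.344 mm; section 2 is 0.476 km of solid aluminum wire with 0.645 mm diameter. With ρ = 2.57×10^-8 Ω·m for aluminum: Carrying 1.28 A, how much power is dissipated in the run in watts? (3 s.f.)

Section 1: A_strand = π(1.7200e-04)² = 9.294e-08 m²; R₁ = ρL/(N·A_s) = (2.57×10^-8)(166)/(56×9.294e-08) = 0.8197 Ω
Section 2: A = π(d/2)² = π(3.2250e-04 m)² = 3.267e-07 m²
R₂ = (2.57×10^-8)(476)/(3.267e-07) = 37.44 Ω
R = R₁ + R₂ = 38.26 Ω
P = I²R = (1.28)² × 38.26 = 62.7 W

62.7 W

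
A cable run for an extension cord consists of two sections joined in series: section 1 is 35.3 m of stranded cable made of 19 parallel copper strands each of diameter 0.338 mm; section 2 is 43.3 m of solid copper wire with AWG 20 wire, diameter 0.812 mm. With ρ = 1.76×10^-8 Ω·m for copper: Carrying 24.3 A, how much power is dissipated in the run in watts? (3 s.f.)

1080 W

Section 1: A_strand = π(1.6900e-04)² = 8.973e-08 m²; R₁ = ρL/(N·A_s) = (1.76×10^-8)(35.3)/(19×8.973e-08) = 0.3644 Ω
Section 2: A = π(0.812/2 mm)² = π(4.0600e-04 m)² = 5.178e-07 m²
R₂ = (1.76×10^-8)(43.3)/(5.178e-07) = 1.472 Ω
R = R₁ + R₂ = 1.836 Ω
P = I²R = (24.3)² × 1.836 = 1080 W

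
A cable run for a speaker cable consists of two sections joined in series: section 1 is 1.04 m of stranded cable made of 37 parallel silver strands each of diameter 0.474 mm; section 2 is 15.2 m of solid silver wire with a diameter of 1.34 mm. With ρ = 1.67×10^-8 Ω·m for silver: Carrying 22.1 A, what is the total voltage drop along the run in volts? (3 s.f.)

4.04 V

Section 1: A_strand = π(2.3700e-04)² = 1.765e-07 m²; R₁ = ρL/(N·A_s) = (1.67×10^-8)(1.04)/(37×1.765e-07) = 0.00266 Ω
Section 2: A = π(d/2)² = π(6.7000e-04 m)² = 1.410e-06 m²
R₂ = (1.67×10^-8)(15.2)/(1.410e-06) = 0.18 Ω
R = R₁ + R₂ = 0.1827 Ω
V = IR = 22.1 × 0.1827 = 4.04 V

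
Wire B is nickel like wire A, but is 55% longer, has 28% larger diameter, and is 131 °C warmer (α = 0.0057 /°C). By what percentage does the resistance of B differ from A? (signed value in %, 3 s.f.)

65.2%

R ∝ ρL/d² with ρ ∝ (1+αΔT), so R_B/R_A = (1 + 55/100) × (1 + 28/100)⁻² × (1 + 0.0057×131)
= 1.55 × 0.6103 × 1.747 = 1.653
(R_B − R_A)/R_A = 1.653 − 1 = 65.2%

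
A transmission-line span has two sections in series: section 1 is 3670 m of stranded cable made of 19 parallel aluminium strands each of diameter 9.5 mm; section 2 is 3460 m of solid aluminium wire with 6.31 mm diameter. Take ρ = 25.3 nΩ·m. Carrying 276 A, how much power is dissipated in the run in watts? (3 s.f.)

2.18×10^5 W

ρ = 25.3 nΩ·m = 2.53×10^-8 Ω·m
Section 1: A_strand = π(4.7500e-03)² = 7.088e-05 m²; R₁ = ρL/(N·A_s) = (2.53×10^-8)(3670)/(19×7.088e-05) = 0.06894 Ω
Section 2: A = π(d/2)² = π(3.1550e-03 m)² = 3.127e-05 m²
R₂ = (2.53×10^-8)(3460)/(3.127e-05) = 2.799 Ω
R = R₁ + R₂ = 2.868 Ω
P = I²R = (276)² × 2.868 = 2.18×10^5 W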